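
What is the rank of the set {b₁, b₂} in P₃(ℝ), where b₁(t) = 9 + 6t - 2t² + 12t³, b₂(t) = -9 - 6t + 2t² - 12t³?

1

Use coordinates relative to {1, t, …, t³}.
Put the 4×2 matrix [b₁|b₂] into echelon form.
The echelon form has 1 nonzero row, so the rank is 1.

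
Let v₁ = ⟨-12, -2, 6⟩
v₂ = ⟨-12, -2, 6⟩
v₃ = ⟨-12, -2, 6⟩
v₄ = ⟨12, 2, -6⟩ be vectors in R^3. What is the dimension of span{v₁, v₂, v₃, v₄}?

1

Form the matrix with v₁, v₂, v₃, v₄ as columns and reduce.
There is 1 pivot column, so rank = 1.
(With 4 elements in a 3-dimensional space the rank is at most 3.)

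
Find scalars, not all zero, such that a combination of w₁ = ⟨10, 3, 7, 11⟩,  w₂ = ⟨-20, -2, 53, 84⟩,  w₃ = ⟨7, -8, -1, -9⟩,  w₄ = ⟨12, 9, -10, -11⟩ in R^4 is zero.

Write the vectors as columns of a matrix and find a nonzero vector in its null space.
One solution (up to scaling) is (3, -1, -2, -3).

3w₁ - w₂ - 2w₃ - 3w₄ = 0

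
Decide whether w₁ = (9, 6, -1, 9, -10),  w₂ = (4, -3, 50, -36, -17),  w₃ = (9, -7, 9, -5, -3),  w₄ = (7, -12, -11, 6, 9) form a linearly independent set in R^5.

Place the vectors as rows of a 4×5 matrix and reduce to echelon form.
The reduction yields 3 nonzero rows, so the rank is 3.
Since rank 3 < 4, the set is linearly dependent.
Indeed w₁ + w₂ - 3w₃ + 2w₄ = 0.

linearly dependent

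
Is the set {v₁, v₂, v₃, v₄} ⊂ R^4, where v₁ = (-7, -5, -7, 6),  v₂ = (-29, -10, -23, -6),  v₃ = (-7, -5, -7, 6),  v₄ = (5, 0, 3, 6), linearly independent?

Two of the vectors are equal, giving an immediate dependence.

linearly dependent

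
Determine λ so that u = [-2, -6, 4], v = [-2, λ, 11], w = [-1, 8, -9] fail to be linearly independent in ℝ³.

The vectors are dependent exactly when the determinant of the matrix with rows u, v, w vanishes.
The determinant works out to 22*λ + 286.
This vanishes exactly when λ = -13.

λ = -13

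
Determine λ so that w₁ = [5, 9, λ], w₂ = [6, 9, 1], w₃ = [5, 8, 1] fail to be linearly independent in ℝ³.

Place the vectors as rows of a 3×3 matrix; dependence ⇔ determinant zero.
Expanding, det = 3*λ - 4.
Solving 3*λ - 4 = 0 yields λ = 4/3.

λ = 4/3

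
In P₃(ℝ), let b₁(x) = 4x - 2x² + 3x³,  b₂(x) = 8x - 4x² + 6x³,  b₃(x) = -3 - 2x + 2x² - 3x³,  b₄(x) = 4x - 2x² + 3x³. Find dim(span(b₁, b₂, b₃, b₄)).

Use coordinates relative to {1, x, …, x³}.
Row-reduce the 4×4 matrix with these as rows.
Exactly 2 pivots survive; hence the rank is 2.

2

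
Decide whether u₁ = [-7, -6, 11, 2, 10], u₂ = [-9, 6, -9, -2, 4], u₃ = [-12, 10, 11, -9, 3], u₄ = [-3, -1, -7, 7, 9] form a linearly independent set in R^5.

Place the vectors as rows of a 4×5 matrix and reduce to echelon form.
The reduction yields 4 nonzero rows, so the rank is 4.
Since rank = 4 (the number of vectors), the set is linearly independent.

linearly independent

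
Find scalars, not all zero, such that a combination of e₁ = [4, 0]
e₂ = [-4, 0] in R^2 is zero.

Solve the homogeneous system with e₁, e₂ as columns by row-reducing the coefficient matrix.
The free variable yields coefficients (1, 1) (any nonzero multiple also works).

e₁ + e₂ = 0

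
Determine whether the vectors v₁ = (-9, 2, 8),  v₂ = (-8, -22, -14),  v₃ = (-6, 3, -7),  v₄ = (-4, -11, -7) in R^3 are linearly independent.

linearly dependent

There are 4 vectors in a 3-dimensional space, so they cannot be linearly independent.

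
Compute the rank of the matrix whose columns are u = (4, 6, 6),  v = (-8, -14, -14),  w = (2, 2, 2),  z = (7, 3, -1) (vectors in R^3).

rank 3

Form the matrix with u, v, w, z as columns and reduce.
There are 3 pivot columns, so rank = 3.
(With 4 elements in a 3-dimensional space the rank is at most 3.)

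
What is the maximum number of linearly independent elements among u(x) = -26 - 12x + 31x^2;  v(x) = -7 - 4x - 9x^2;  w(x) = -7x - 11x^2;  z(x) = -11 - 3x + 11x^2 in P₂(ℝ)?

Represent each element by its coordinate vector in ℝ³.
Row-reduce the 4×3 matrix with these as rows.
The echelon form has 3 nonzero rows, so the rank is 3.
(With 4 elements in a 3-dimensional space the rank is at most 3.)

3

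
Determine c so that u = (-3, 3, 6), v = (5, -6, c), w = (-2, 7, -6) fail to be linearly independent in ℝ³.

c = -8

The vectors are dependent exactly when the determinant of the matrix with rows u, v, w vanishes.
Expanding, det = 15*c + 120.
Solving 15*c + 120 = 0 yields c = -8.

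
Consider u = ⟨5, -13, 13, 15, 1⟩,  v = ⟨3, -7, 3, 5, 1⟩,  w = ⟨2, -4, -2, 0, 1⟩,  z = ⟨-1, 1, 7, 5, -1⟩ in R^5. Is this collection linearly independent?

linearly dependent

Row-reduce the matrix whose columns are u, v, w, z.
The reduction yields 2 nonzero rows, so the rank is 2.
Since rank 2 < 4, the set is linearly dependent.
Indeed u - 3v + 2w = 0.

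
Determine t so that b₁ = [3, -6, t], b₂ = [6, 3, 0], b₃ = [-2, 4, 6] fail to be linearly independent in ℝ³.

t = -9

The vectors are dependent exactly when the determinant of the matrix with rows b₁, b₂, b₃ vanishes.
Expanding, det = 30*t + 270.
Setting this to zero gives t = -9.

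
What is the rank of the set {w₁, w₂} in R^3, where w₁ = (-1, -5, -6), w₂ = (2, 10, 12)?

1

Form the matrix with w₁, w₂ as columns and reduce.
The echelon form has 1 nonzero row, so the rank is 1.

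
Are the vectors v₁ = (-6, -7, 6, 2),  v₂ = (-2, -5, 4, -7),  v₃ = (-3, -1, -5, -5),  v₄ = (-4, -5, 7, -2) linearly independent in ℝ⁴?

The matrix [v₁|v₂|v₃|v₄] has determinant 813.
A nonzero determinant means the columns are linearly independent.

linearly independent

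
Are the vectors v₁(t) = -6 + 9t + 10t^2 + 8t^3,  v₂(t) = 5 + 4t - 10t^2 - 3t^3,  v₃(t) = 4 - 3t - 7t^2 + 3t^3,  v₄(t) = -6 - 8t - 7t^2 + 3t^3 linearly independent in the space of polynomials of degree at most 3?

linearly independent

Write each element as a coordinate vector in ℝ⁴ using {1, t, …, t^3}.
Place the vectors as rows of a 4×4 matrix and reduce to echelon form.
The reduction yields 4 nonzero rows, so the rank is 4.
Since rank = 4 (the number of vectors), the set is linearly independent.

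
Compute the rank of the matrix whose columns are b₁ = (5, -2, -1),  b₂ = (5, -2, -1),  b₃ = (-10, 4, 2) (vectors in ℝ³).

rank 1

Row-reduce the 3×3 matrix with these as rows.
Reduction leaves 1 leading entry, giving rank 1.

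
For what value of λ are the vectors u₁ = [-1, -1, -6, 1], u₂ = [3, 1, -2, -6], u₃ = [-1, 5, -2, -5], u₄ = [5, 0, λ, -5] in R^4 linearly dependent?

λ = 8

The set is linearly dependent precisely when det[u₁; u₂; u₃; u₄] = 0.
The determinant works out to 30*λ - 240.
Solving 30*λ - 240 = 0 yields λ = 8.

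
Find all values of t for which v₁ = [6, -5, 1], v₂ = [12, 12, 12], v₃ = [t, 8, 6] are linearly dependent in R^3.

t = 13/3

The vectors are dependent exactly when the determinant of the matrix with rows v₁, v₂, v₃ vanishes.
Cofactor expansion gives det = 312 - 72*t.
Setting this to zero gives t = 13/3.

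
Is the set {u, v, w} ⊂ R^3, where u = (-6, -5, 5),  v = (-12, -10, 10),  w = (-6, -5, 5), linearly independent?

Two of the vectors are equal, giving an immediate dependence.

linearly dependent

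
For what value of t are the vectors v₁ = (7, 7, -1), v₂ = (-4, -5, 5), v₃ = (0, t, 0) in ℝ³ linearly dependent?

The set is linearly dependent precisely when det[v₁; v₂; v₃] = 0.
The determinant works out to -31*t.
Setting this to zero gives t = 0.

t = 0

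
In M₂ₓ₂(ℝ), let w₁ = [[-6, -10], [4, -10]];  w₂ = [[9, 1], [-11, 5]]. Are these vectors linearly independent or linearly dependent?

Take coordinates with respect to the standard basis {E₁₁, E₁₂, E₂₁, E₂₂}.
Place the vectors as rows of a 2×4 matrix and reduce to echelon form.
The reduction yields 2 nonzero rows, so the rank is 2.
Since rank = 2 (the number of vectors), the set is linearly independent.

linearly independent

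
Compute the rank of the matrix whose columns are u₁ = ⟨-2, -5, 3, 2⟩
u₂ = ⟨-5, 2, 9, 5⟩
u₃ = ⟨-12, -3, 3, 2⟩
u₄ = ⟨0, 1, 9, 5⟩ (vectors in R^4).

Form the matrix with u₁, u₂, u₃, u₄ as columns and reduce.
There are 3 pivot columns, so rank = 3.

3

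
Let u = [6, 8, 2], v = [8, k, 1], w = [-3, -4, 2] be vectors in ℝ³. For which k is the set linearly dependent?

k = 32/3

Place the vectors as rows of a 3×3 matrix; dependence ⇔ determinant zero.
Cofactor expansion gives det = 18*k - 192.
Setting this to zero gives k = 32/3.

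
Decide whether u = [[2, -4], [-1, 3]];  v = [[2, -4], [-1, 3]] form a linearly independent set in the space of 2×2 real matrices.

Take coordinates with respect to the standard basis {E₁₁, E₁₂, E₂₁, E₂₂}.
Two of the vectors are equal, giving an immediate dependence.

linearly dependent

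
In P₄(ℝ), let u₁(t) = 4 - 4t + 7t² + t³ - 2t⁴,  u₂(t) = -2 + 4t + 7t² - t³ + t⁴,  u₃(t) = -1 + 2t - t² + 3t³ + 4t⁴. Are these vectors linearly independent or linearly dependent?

Take coordinates with respect to the standard basis {1, t, …, t⁴}.
Place the vectors as rows of a 3×5 matrix and reduce to echelon form.
The reduction yields 3 nonzero rows, so the rank is 3.
Since rank = 3 (the number of vectors), the set is linearly independent.

linearly independent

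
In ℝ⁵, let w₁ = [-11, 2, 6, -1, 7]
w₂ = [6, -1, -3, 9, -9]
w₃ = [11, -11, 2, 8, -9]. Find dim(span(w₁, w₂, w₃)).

Put the 5×3 matrix [w₁|w₂|w₃] into echelon form.
The echelon form has 3 nonzero rows, so the rank is 3.

dim = 3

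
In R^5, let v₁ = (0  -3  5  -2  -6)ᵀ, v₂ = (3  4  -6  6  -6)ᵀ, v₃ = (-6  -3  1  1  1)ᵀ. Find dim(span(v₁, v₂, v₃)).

dim = 3

Apply Gaussian elimination to the matrix whose rows are v₁, v₂, v₃.
The echelon form has 3 nonzero rows, so the rank is 3.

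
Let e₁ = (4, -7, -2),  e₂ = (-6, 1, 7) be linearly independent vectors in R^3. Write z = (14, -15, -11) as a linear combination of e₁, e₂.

z = 2e₁ - e₂

Solve the system with e₁, e₂ as columns and z as the right-hand side.
Row-reducing the augmented matrix gives the unique coefficients (c₁, c₂) = (2, -1).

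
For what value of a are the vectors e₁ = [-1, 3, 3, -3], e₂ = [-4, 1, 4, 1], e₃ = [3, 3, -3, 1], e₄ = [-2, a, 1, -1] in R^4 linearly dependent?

a = -53/7

The vectors are dependent exactly when the determinant of the matrix with rows e₁, e₂, e₃, e₄ vanishes.
The determinant works out to 14*a + 106.
This vanishes exactly when a = -53/7.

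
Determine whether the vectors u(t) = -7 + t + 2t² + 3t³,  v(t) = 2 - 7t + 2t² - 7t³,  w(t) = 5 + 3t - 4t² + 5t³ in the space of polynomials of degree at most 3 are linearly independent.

Write each element as a coordinate vector in ℝ⁴ using {1, t, …, t³}.
Place the vectors as rows of a 3×4 matrix and reduce to echelon form.
The reduction yields 3 nonzero rows, so the rank is 3.
Since rank = 3 (the number of vectors), the set is linearly independent.

linearly independent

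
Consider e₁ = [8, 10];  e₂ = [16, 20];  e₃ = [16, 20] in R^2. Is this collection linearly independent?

linearly dependent

There are 3 vectors in a 2-dimensional space, so they cannot be linearly independent.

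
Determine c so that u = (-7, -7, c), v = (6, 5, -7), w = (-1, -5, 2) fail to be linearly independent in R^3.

Place the vectors as rows of a 3×3 matrix; dependence ⇔ determinant zero.
Expanding, det = 210 - 25*c.
Setting this to zero gives c = 42/5.

c = 42/5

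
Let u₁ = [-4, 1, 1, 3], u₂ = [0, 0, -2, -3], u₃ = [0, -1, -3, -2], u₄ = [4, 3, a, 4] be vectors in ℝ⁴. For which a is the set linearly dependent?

Place the vectors as rows of a 4×4 matrix; dependence ⇔ determinant zero.
Cofactor expansion gives det = 124 - 12*a.
Solving 124 - 12*a = 0 yields a = 31/3.

a = 31/3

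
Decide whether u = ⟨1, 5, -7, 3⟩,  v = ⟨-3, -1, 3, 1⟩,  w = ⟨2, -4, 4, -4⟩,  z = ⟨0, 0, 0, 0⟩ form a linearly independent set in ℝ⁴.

One of the vectors is the zero vector, so the set is linearly dependent.

linearly dependent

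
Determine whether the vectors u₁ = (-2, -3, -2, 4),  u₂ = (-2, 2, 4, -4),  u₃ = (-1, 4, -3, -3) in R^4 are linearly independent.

linearly independent

Row-reduce the matrix whose columns are u₁, u₂, u₃.
The reduction yields 3 nonzero rows, so the rank is 3.
Since rank = 3 (the number of vectors), the set is linearly independent.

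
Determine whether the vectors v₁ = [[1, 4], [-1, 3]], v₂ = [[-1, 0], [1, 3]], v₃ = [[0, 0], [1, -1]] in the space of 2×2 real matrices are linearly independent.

Take coordinates with respect to the standard basis {E₁₁, E₁₂, E₂₁, E₂₂}.
Row-reduce the matrix whose columns are v₁, v₂, v₃.
The reduction yields 3 nonzero rows, so the rank is 3.
Since rank = 3 (the number of vectors), the set is linearly independent.

linearly independent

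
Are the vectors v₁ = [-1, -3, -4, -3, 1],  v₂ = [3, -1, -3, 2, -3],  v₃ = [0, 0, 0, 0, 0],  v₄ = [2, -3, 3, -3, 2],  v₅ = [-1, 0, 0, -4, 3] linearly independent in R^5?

One of the vectors is the zero vector, so the set is linearly dependent.

linearly dependent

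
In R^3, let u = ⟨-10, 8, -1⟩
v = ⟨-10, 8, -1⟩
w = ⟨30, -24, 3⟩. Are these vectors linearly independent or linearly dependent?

linearly dependent

The matrix [u|v|w] has determinant 0.
A zero determinant means the columns are linearly dependent.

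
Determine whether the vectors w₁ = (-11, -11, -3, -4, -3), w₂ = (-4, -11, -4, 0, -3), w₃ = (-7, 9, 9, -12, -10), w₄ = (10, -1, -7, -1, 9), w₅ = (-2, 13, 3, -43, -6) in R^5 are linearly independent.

linearly dependent

Form the 5×5 matrix with these as columns; its determinant is 0.
A zero determinant means the columns are linearly dependent.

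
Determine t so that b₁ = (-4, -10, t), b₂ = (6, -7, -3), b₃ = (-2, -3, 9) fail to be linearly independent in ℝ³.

t = 24

Dependence holds iff the 3×3 matrix [b₁ b₂ b₃] is singular.
The determinant works out to 768 - 32*t.
Setting this to zero gives t = 24.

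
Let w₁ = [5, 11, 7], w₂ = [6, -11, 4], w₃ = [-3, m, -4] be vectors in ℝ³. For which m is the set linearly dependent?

m = -11/2

Place the vectors as rows of a 3×3 matrix; dependence ⇔ determinant zero.
The determinant works out to 22*m + 121.
Setting this to zero gives m = -11/2.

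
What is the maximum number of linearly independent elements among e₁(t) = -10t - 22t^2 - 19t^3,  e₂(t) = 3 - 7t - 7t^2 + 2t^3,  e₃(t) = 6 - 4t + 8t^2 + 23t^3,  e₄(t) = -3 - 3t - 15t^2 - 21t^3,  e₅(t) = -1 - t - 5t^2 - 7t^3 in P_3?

Represent each element by its coordinate vector in ℝ⁴.
Apply Gaussian elimination to the matrix whose rows are e₁, e₂, e₃, e₄, e₅.
There are 2 pivot columns, so rank = 2.
(With 5 elements in a 4-dimensional space the rank is at most 4.)

2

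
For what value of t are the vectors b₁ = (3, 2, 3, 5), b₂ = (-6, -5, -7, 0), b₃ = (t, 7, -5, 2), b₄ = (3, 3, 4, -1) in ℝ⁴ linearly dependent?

The set is linearly dependent precisely when det[b₁; b₂; b₃; b₄] = 0.
Cofactor expansion gives det = 4*t + 144.
Setting this to zero gives t = -36.

t = -36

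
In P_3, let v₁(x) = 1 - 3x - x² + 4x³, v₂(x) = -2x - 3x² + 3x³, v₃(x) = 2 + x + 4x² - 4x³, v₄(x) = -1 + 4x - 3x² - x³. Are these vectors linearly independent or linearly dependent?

Take coordinates with respect to the standard basis {1, x, …, x³}.
Place the vectors as rows of a 4×4 matrix and reduce to echelon form.
The reduction yields 4 nonzero rows, so the rank is 4.
Since rank = 4 (the number of vectors), the set is linearly independent.

linearly independent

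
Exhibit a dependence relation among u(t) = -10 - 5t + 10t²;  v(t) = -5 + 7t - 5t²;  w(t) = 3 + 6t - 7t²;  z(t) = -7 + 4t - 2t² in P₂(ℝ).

Write each element as a vector in ℝ³ using {1, t, t²}.
Row-reduce the matrix with u, v, w, z as columns; the null space gives the coefficients.
One solution (up to scaling) is (1, -3, 3, 2).

u - 3v + 3w + 2z = 0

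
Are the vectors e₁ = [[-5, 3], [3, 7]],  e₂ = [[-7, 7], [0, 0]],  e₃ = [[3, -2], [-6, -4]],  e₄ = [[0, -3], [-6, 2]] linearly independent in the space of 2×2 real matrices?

Write each element as a coordinate vector in ℝ⁴ using {E₁₁, E₁₂, E₂₁, E₂₂}.
Place the vectors as rows of a 4×4 matrix and reduce to echelon form.
The reduction yields 4 nonzero rows, so the rank is 4.
Since rank = 4 (the number of vectors), the set is linearly independent.

linearly independent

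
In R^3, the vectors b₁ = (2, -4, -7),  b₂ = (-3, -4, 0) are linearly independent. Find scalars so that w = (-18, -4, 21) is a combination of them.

Since b₁, b₂ are independent, the coefficients expressing w are uniquely determined by a linear system.
Row-reducing the augmented matrix gives the unique coefficients (c₁, c₂) = (-3, 4).

w = -3b₁ + 4b₂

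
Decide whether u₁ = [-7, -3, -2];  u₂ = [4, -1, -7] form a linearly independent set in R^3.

Place the vectors as rows of a 2×3 matrix and reduce to echelon form.
The reduction yields 2 nonzero rows, so the rank is 2.
Since rank = 2 (the number of vectors), the set is linearly independent.

linearly independent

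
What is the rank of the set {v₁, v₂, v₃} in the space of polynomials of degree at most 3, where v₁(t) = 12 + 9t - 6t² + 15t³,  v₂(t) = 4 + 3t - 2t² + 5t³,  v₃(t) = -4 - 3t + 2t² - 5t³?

rank 1

Represent each element by its coordinate vector in ℝ⁴.
Put the 4×3 matrix [v₁|v₂|v₃] into echelon form.
The echelon form has 1 nonzero row, so the rank is 1.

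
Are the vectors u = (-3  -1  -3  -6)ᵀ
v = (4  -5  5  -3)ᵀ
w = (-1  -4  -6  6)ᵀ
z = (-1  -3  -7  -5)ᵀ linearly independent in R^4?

The matrix [u|v|w|z] has determinant 1580.
A nonzero determinant means the columns are linearly independent.

linearly independent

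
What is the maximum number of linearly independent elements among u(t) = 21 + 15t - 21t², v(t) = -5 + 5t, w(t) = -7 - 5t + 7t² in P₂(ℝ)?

2

Use coordinates relative to {1, t, t²}.
Row-reduce the 3×3 matrix with these as rows.
The echelon form has 2 nonzero rows, so the rank is 2.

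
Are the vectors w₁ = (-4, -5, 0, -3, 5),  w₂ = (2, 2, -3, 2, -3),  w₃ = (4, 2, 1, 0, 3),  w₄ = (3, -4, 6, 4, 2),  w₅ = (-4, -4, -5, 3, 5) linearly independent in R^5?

linearly independent

Place the vectors as rows of a 5×5 matrix and reduce to echelon form.
The reduction yields 5 nonzero rows, so the rank is 5.
Since rank = 5 (the number of vectors), the set is linearly independent.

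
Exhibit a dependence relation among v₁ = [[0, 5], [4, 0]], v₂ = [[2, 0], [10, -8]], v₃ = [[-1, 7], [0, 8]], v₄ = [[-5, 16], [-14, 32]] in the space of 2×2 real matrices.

Take coordinates with respect to {E₁₁, E₁₂, E₂₁, E₂₂}.
Set up α₁v₁ + … + α₄v₄ = 0 and solve the homogeneous system.
The free variable yields coefficients (1, 1, -3, 1) (any nonzero multiple also works).

v₁ + v₂ - 3v₃ + v₄ = 0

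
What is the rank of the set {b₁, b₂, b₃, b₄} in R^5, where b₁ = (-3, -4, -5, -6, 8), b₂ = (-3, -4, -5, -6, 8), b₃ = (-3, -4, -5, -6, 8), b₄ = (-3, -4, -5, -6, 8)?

rank 1

Apply Gaussian elimination to the matrix whose rows are b₁, b₂, b₃, b₄.
There is 1 pivot column, so rank = 1.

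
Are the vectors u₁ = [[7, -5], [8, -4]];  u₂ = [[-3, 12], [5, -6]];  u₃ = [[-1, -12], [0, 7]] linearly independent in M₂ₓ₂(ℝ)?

linearly independent

Write each element as a coordinate vector in ℝ⁴ using {E₁₁, E₁₂, E₂₁, E₂₂}.
Place the vectors as rows of a 3×4 matrix and reduce to echelon form.
The reduction yields 3 nonzero rows, so the rank is 3.
Since rank = 3 (the number of vectors), the set is linearly independent.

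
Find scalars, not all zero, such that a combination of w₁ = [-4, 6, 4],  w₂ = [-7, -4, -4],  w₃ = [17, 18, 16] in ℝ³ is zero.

Solve the homogeneous system with w₁, w₂, w₃ as columns by row-reducing the coefficient matrix.
One solution (up to scaling) is (1, -3, -1).

w₁ - 3w₂ - w₃ = 0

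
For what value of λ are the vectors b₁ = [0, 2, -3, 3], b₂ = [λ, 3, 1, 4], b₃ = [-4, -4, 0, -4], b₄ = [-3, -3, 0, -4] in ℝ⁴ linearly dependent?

Dependence holds iff the 4×4 matrix [b₁ b₂ b₃ b₄] is singular.
Cofactor expansion gives det = 44 - 12*λ.
This vanishes exactly when λ = 11/3.

λ = 11/3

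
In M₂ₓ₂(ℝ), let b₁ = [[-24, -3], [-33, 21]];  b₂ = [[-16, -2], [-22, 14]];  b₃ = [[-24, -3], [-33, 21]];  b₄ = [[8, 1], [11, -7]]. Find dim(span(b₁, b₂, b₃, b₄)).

1

Pass to coordinate vectors with respect to the basis {E₁₁, E₁₂, E₂₁, E₂₂}.
Apply Gaussian elimination to the matrix whose rows are b₁, b₂, b₃, b₄.
Reduction leaves 1 leading entry, giving rank 1.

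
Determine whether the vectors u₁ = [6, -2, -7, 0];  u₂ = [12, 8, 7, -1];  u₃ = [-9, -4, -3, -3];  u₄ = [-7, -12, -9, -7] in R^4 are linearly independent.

Form the 4×4 matrix with these as columns; its determinant is 2780.
A nonzero determinant means the columns are linearly independent.

linearly independent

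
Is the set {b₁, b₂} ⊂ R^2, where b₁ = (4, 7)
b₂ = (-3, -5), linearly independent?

Form the 2×2 matrix with these as columns; its determinant is 1.
A nonzero determinant means the columns are linearly independent.

linearly independent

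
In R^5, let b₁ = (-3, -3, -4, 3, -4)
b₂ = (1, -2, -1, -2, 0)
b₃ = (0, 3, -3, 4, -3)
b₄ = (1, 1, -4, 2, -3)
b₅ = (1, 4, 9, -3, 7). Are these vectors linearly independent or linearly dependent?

Place the vectors as rows of a 5×5 matrix and reduce to echelon form.
The reduction yields 3 nonzero rows, so the rank is 3.
Since rank 3 < 5, the set is linearly dependent.
Indeed b₂ + b₃ - b₄ = 0.

linearly dependent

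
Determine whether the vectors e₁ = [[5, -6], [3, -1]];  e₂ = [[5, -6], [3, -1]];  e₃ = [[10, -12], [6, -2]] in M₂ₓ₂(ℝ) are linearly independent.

linearly dependent

Take coordinates with respect to the standard basis {E₁₁, E₁₂, E₂₁, E₂₂}.
Place the vectors as rows of a 3×4 matrix and reduce to echelon form.
The reduction yields 1 nonzero row, so the rank is 1.
Since rank 1 < 3, the set is linearly dependent.
Indeed e₁ - e₂ = 0.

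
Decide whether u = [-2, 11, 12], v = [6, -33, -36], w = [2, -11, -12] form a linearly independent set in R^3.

The matrix [u|v|w] has determinant 0.
A zero determinant means the columns are linearly dependent.

linearly dependent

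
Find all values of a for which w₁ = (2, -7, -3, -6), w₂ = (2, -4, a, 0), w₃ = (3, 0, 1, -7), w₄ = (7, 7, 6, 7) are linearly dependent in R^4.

a = -10/7

Place the vectors as rows of a 4×4 matrix; dependence ⇔ determinant zero.
Expanding, det = -462*a - 660.
Setting this to zero gives a = -10/7.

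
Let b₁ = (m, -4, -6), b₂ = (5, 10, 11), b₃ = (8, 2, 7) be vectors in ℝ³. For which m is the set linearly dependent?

The set is linearly dependent precisely when det[b₁; b₂; b₃] = 0.
Cofactor expansion gives det = 48*m + 208.
Setting this to zero gives m = -13/3.

m = -13/3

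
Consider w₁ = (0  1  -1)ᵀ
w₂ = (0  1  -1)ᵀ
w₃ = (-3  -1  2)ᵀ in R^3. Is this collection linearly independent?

linearly dependent

The matrix [w₁|w₂|w₃] has determinant 0.
A zero determinant means the columns are linearly dependent.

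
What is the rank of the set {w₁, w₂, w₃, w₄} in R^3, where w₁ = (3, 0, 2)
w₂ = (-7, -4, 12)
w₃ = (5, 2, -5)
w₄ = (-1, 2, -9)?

2

Put the 3×4 matrix [w₁|w₂|w₃|w₄] into echelon form.
Exactly 2 pivots survive; hence the rank is 2.
(With 4 elements in a 3-dimensional space the rank is at most 3.)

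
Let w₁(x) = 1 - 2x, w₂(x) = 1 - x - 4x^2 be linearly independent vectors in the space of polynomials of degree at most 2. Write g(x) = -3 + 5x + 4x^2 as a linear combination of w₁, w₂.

g = -2w₁ - w₂

Work in coordinates with respect to the standard basis {1, x, x^2}.
Set up the augmented matrix [w₁ | w₂ | g] and row-reduce.
The system has the unique solution (α₁, α₂) = (-2, -1).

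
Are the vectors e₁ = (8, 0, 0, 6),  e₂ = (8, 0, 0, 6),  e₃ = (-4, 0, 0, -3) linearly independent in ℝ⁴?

linearly dependent

One vector is a scalar multiple of another, so the set is dependent.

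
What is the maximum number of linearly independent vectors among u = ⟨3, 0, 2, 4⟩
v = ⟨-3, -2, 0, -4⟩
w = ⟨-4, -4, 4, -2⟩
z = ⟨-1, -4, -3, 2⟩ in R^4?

4

Row-reduce the 4×4 matrix with these as rows.
There are 4 pivot columns, so rank = 4.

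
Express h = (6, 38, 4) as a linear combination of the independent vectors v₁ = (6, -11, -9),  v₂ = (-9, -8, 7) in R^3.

h = -2v₁ - 2v₂

Set up the augmented matrix [v₁ | v₂ | h] and row-reduce.
Back-substitution yields (c₁, c₂) = (-2, -2).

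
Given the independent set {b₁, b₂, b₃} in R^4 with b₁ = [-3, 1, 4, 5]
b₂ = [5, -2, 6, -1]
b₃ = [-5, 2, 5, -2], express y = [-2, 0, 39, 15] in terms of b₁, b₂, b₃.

Solve the system with b₁, b₂, b₃ as columns and y as the right-hand side.
Back-substitution yields (α₁, α₂, α₃) = (4, 3, 1).

y = 4b₁ + 3b₂ + b₃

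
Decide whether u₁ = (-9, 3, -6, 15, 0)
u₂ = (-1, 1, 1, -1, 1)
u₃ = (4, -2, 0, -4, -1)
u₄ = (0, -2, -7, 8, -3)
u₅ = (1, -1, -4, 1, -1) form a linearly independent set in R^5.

Row-reduce the matrix whose columns are u₁, u₂, u₃, u₄, u₅.
The reduction yields 3 nonzero rows, so the rank is 3.
Since rank 3 < 5, the set is linearly dependent.
Indeed u₁ - u₂ + 2u₃ - u₄ = 0.

linearly dependent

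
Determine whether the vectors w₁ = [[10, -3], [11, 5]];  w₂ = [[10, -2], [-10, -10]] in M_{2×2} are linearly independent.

linearly independent

Take coordinates with respect to the standard basis {E₁₁, E₁₂, E₂₁, E₂₂}.
Row-reduce the matrix whose columns are w₁, w₂.
The reduction yields 2 nonzero rows, so the rank is 2.
Since rank = 2 (the number of vectors), the set is linearly independent.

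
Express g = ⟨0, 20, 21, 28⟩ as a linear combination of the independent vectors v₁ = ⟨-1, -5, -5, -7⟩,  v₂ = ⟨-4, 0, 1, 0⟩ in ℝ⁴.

g = -4v₁ + v₂

Since v₁, v₂ are independent, the coefficients expressing g are uniquely determined by a linear system.
Back-substitution yields (a₁, a₂) = (-4, 1).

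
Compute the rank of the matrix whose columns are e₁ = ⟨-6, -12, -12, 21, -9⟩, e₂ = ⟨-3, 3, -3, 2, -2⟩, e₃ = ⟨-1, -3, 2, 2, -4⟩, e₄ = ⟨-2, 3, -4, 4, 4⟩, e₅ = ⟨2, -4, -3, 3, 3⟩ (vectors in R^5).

Put the 5×5 matrix [e₁|e₂|e₃|e₄|e₅] into echelon form.
There are 4 pivot columns, so rank = 4.

rank 4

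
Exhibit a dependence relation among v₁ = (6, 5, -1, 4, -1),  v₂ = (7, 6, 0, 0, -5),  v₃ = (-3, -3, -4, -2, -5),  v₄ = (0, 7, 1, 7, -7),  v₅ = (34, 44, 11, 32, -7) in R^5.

3v₁ + v₂ - 3v₃ + 2v₄ - v₅ = 0

Row-reduce the matrix with v₁, v₂, v₃, v₄, v₅ as columns; the null space gives the coefficients.
One solution (up to scaling) is (3, 1, -3, 2, -1).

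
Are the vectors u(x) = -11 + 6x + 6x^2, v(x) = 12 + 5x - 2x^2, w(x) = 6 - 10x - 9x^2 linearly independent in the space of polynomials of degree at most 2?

linearly independent

Write each element as a coordinate vector in ℝ³ using {1, x, x^2}.
Place the vectors as rows of a 3×3 matrix and reduce to echelon form.
The reduction yields 3 nonzero rows, so the rank is 3.
Since rank = 3 (the number of vectors), the set is linearly independent.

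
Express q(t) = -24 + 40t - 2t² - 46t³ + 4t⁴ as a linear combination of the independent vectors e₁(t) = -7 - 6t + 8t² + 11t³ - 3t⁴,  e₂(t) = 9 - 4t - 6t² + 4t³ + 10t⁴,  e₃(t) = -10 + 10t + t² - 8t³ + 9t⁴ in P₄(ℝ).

Take coordinate vectors relative to {1, t, …, t⁴}.
Solve the system with e₁, e₂, e₃ as columns and q as the right-hand side.
The system has the unique solution (c₁, c₂, c₃) = (-2, -2, 2).

q = -2e₁ - 2e₂ + 2e₃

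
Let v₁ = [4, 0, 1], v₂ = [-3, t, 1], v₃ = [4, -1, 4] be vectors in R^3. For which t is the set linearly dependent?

The vectors are dependent exactly when the determinant of the matrix with rows v₁, v₂, v₃ vanishes.
Cofactor expansion gives det = 12*t + 7.
Setting this to zero gives t = -7/12.

t = -7/12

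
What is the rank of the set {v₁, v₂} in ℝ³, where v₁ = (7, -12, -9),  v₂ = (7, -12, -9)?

rank 1

Apply Gaussian elimination to the matrix whose rows are v₁, v₂.
Exactly 1 pivot survives; hence the rank is 1.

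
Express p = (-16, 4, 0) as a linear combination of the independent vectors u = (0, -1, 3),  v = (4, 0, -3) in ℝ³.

Set up the augmented matrix [u | v | p] and row-reduce.
The system has the unique solution (α₁, α₂) = (-4, -4).

p = -4u - 4v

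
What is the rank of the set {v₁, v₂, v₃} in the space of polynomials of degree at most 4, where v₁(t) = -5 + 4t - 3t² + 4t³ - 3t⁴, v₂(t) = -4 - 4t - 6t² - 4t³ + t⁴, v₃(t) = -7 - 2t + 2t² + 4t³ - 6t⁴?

3

Represent each element by its coordinate vector in ℝ⁵.
Form the matrix with v₁, v₂, v₃ as columns and reduce.
The echelon form has 3 nonzero rows, so the rank is 3.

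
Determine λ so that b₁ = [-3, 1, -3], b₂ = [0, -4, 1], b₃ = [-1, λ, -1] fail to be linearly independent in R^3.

Place the vectors as rows of a 3×3 matrix; dependence ⇔ determinant zero.
Expanding, det = 3*λ - 1.
This vanishes exactly when λ = 1/3.

λ = 1/3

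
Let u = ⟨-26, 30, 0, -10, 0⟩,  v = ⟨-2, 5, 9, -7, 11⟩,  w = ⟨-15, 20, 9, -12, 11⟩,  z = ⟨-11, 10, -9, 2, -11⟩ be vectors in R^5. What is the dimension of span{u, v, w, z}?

Put the 5×4 matrix [u|v|w|z] into echelon form.
The echelon form has 2 nonzero rows, so the rank is 2.

dim = 2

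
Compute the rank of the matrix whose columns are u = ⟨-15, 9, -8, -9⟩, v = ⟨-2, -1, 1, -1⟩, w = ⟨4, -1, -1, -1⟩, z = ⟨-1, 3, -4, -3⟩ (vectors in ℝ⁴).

rank 3

Apply Gaussian elimination to the matrix whose rows are u, v, w, z.
There are 3 pivot columns, so rank = 3.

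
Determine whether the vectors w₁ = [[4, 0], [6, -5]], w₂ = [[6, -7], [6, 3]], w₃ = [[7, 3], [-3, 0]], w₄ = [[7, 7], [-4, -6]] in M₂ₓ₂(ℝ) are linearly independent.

linearly independent

Write each element as a coordinate vector in ℝ⁴ using {E₁₁, E₁₂, E₂₁, E₂₂}.
The matrix [w₁|w₂|w₃|w₄] has determinant -1007.
A nonzero determinant means the columns are linearly independent.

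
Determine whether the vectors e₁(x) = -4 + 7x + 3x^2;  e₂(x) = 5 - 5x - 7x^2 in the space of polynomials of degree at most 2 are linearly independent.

linearly independent

Take coordinates with respect to the standard basis {1, x, x^2}.
Place the vectors as rows of a 2×3 matrix and reduce to echelon form.
The reduction yields 2 nonzero rows, so the rank is 2.
Since rank = 2 (the number of vectors), the set is linearly independent.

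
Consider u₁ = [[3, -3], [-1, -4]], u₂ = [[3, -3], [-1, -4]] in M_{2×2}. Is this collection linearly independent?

linearly dependent

Write each element as a coordinate vector in ℝ⁴ using {E₁₁, E₁₂, E₂₁, E₂₂}.
Row-reduce the matrix whose columns are u₁, u₂.
The reduction yields 1 nonzero row, so the rank is 1.
Since rank 1 < 2, the set is linearly dependent.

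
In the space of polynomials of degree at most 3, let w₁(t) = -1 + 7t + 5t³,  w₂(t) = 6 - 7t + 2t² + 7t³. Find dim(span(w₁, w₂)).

2

Use coordinates relative to {1, t, …, t³}.
Row-reduce the 2×4 matrix with these as rows.
Reduction leaves 2 leading entries, giving rank 2.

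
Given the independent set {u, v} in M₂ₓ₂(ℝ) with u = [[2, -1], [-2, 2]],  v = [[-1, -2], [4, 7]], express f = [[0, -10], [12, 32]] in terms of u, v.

f = 2u + 4v

Identify each element with its coordinate vector in ℝ⁴ via {E₁₁, E₁₂, E₂₁, E₂₂}.
Set up the augmented matrix [u | v | f] and row-reduce.
Back-substitution yields (α₁, α₂) = (2, 4).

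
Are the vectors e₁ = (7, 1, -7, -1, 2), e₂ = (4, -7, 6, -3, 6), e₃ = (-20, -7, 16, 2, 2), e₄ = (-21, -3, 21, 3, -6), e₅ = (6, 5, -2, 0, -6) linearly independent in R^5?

Form the 5×5 matrix with these as columns; its determinant is 0.
A zero determinant means the columns are linearly dependent.
Indeed 3e₁ + e₄ = 0.

linearly dependent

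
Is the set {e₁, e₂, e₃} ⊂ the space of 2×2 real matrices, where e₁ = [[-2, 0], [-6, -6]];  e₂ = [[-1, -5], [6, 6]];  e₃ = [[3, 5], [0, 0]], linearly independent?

linearly dependent

Write each element as a coordinate vector in ℝ⁴ using {E₁₁, E₁₂, E₂₁, E₂₂}.
Place the vectors as rows of a 3×4 matrix and reduce to echelon form.
The reduction yields 2 nonzero rows, so the rank is 2.
Since rank 2 < 3, the set is linearly dependent.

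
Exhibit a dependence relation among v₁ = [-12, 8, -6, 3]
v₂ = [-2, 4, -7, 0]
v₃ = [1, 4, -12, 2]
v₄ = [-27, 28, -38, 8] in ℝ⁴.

Write the vectors as columns of a matrix and find a nonzero vector in its null space.
A generator of the null space is (2, 2, 1, -1).

2v₁ + 2v₂ + v₃ - v₄ = 0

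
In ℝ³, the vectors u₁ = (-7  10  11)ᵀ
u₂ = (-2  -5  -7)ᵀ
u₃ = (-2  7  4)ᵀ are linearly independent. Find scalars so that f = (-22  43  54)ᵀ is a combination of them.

Write f = α₁u₁ + … + α₃u₃ and equate components.
Back-substitution yields (α₁, α₂, α₃) = (4, -2, -1).

f = 4u₁ - 2u₂ - u₃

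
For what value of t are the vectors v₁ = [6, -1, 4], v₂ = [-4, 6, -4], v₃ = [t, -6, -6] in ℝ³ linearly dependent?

t = -12

The vectors are dependent exactly when the determinant of the matrix with rows v₁, v₂, v₃ vanishes.
Expanding, det = -20*t - 240.
Solving -20*t - 240 = 0 yields t = -12.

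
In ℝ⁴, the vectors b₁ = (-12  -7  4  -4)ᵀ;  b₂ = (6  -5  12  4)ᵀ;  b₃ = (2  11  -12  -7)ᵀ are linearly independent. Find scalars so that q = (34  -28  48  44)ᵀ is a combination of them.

Solve the system with b₁, b₂, b₃ as columns and q as the right-hand side.
Back-substitution yields (a₁, a₂, a₃) = (-3, 1, -4).

q = -3b₁ + b₂ - 4b₃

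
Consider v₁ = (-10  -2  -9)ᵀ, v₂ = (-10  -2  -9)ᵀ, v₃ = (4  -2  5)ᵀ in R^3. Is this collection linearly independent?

linearly dependent

Two of the vectors are equal, giving an immediate dependence.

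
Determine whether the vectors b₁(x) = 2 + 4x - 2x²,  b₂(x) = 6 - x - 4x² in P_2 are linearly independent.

Write each element as a coordinate vector in ℝ³ using {1, x, x²}.
Place the vectors as rows of a 2×3 matrix and reduce to echelon form.
The reduction yields 2 nonzero rows, so the rank is 2.
Since rank = 2 (the number of vectors), the set is linearly independent.

linearly independent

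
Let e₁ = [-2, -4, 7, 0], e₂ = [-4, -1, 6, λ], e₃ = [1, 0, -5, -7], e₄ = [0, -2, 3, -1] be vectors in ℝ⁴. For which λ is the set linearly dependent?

The vectors are dependent exactly when the determinant of the matrix with rows e₁, e₂, e₃, e₄ vanishes.
Expanding, det = 18*λ - 123.
This vanishes exactly when λ = 41/6.

λ = 41/6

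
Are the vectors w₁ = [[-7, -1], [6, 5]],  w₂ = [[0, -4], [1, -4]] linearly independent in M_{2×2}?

Take coordinates with respect to the standard basis {E₁₁, E₁₂, E₂₁, E₂₂}.
Row-reduce the matrix whose columns are w₁, w₂.
The reduction yields 2 nonzero rows, so the rank is 2.
Since rank = 2 (the number of vectors), the set is linearly independent.

linearly independent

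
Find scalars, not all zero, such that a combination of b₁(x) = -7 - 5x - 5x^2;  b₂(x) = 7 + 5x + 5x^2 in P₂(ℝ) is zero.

b₁ + b₂ = 0

Take coordinates with respect to {1, x, x^2}.
Write the vectors as columns of a matrix and find a nonzero vector in its null space.
The free variable yields coefficients (1, 1) (any nonzero multiple also works).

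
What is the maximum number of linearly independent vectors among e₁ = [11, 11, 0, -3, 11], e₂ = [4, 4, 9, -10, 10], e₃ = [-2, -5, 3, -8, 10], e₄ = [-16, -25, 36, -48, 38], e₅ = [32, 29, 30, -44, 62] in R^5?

3

Apply Gaussian elimination to the matrix whose rows are e₁, e₂, e₃, e₄, e₅.
The echelon form has 3 nonzero rows, so the rank is 3.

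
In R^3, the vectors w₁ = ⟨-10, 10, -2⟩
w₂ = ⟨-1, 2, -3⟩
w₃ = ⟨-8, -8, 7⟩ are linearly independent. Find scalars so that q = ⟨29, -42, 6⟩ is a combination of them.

q = -4w₁ + 3w₂ + w₃

Write q = a₁w₁ + … + a₃w₃ and equate components.
Back-substitution yields (a₁, a₂, a₃) = (-4, 3, 1).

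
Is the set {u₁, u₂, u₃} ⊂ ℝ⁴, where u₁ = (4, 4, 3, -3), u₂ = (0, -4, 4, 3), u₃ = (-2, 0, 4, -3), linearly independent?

linearly independent

Row-reduce the matrix whose columns are u₁, u₂, u₃.
The reduction yields 3 nonzero rows, so the rank is 3.
Since rank = 3 (the number of vectors), the set is linearly independent.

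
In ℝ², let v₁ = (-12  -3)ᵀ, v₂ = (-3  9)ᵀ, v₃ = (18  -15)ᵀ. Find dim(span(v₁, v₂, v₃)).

Apply Gaussian elimination to the matrix whose rows are v₁, v₂, v₃.
Reduction leaves 2 leading entries, giving rank 2.
(With 3 elements in a 2-dimensional space the rank is at most 2.)

2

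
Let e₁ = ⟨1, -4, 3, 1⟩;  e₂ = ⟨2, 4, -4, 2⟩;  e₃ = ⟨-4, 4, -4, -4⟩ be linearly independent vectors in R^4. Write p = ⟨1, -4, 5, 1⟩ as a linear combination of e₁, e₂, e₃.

Write p = α₁e₁ + … + α₃e₃ and equate components.
Row-reducing the augmented matrix gives the unique coefficients (α₁, α₂, α₃) = (-1, -1, -1).

p = -e₁ - e₂ - e₃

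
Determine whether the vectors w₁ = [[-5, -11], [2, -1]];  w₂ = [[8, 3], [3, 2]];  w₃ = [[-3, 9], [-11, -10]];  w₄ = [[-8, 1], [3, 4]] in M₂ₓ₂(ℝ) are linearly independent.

Take coordinates with respect to the standard basis {E₁₁, E₁₂, E₂₁, E₂₂}.
Form the 4×4 matrix with these as columns; its determinant is 2556.
A nonzero determinant means the columns are linearly independent.

linearly independent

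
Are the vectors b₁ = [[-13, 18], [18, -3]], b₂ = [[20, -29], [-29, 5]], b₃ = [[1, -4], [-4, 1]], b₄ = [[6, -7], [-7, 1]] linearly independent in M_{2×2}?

linearly dependent

Write each element as a coordinate vector in ℝ⁴ using {E₁₁, E₁₂, E₂₁, E₂₂}.
The matrix [b₁|b₂|b₃|b₄] has determinant 0.
A zero determinant means the columns are linearly dependent.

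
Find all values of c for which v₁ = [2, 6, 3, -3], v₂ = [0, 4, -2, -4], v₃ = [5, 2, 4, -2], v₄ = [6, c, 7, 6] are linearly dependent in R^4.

c = -42/5

The set is linearly dependent precisely when det[v₁; v₂; v₃; v₄] = 0.
Expanding, det = -50*c - 420.
This vanishes exactly when c = -42/5.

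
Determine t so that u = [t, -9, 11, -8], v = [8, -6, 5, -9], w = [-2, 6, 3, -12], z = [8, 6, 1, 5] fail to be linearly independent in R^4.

t = 29

The vectors are dependent exactly when the determinant of the matrix with rows u, v, w, z vanishes.
Cofactor expansion gives det = 16356 - 564*t.
Setting this to zero gives t = 29.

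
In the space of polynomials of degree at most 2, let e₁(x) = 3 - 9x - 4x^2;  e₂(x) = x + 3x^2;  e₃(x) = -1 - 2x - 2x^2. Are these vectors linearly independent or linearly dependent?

linearly independent

Take coordinates with respect to the standard basis {1, x, x^2}.
Place the vectors as rows of a 3×3 matrix and reduce to echelon form.
The reduction yields 3 nonzero rows, so the rank is 3.
Since rank = 3 (the number of vectors), the set is linearly independent.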